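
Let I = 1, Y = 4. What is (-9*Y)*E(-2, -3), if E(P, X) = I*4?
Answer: -144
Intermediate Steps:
E(P, X) = 4 (E(P, X) = 1*4 = 4)
(-9*Y)*E(-2, -3) = -9*4*4 = -36*4 = -144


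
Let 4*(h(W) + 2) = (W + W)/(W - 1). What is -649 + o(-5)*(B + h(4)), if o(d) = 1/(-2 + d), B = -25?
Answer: -13550/21 ≈ -645.24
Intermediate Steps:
h(W) = -2 + W/(2*(-1 + W)) (h(W) = -2 + ((W + W)/(W - 1))/4 = -2 + ((2*W)/(-1 + W))/4 = -2 + (2*W/(-1 + W))/4 = -2 + W/(2*(-1 + W)))
-649 + o(-5)*(B + h(4)) = -649 + (-25 + (4 - 3*4)/(2*(-1 + 4)))/(-2 - 5) = -649 + (-25 + (½)*(4 - 12)/3)/(-7) = -649 - (-25 + (½)*(⅓)*(-8))/7 = -649 - (-25 - 4/3)/7 = -649 - ⅐*(-79/3) = -649 + 79/21 = -13550/21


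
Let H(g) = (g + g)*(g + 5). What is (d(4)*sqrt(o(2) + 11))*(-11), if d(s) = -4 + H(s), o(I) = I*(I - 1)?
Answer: -748*sqrt(13) ≈ -2697.0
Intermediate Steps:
H(g) = 2*g*(5 + g) (H(g) = (2*g)*(5 + g) = 2*g*(5 + g))
o(I) = I*(-1 + I)
d(s) = -4 + 2*s*(5 + s)
(d(4)*sqrt(o(2) + 11))*(-11) = ((-4 + 2*4*(5 + 4))*sqrt(2*(-1 + 2) + 11))*(-11) = ((-4 + 2*4*9)*sqrt(2*1 + 11))*(-11) = ((-4 + 72)*sqrt(2 + 11))*(-11) = (68*sqrt(13))*(-11) = -748*sqrt(13)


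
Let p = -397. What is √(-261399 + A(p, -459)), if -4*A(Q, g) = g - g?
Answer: I*√261399 ≈ 511.27*I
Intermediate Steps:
A(Q, g) = 0 (A(Q, g) = -(g - g)/4 = -¼*0 = 0)
√(-261399 + A(p, -459)) = √(-261399 + 0) = √(-261399) = I*√261399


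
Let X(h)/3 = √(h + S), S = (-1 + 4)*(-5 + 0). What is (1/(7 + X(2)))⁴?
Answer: I/(4*(-4577*I + 1428*√13)) ≈ -2.4111e-5 + 2.7122e-5*I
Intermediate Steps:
S = -15 (S = 3*(-5) = -15)
X(h) = 3*√(-15 + h) (X(h) = 3*√(h - 15) = 3*√(-15 + h))
(1/(7 + X(2)))⁴ = (1/(7 + 3*√(-15 + 2)))⁴ = (1/(7 + 3*√(-13)))⁴ = (1/(7 + 3*(I*√13)))⁴ = (1/(7 + 3*I*√13))⁴ = (7 + 3*I*√13)⁻⁴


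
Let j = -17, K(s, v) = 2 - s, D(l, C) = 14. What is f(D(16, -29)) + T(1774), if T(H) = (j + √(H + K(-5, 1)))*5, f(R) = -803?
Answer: -888 + 5*√1781 ≈ -676.99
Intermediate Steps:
T(H) = -85 + 5*√(7 + H) (T(H) = (-17 + √(H + (2 - 1*(-5))))*5 = (-17 + √(H + (2 + 5)))*5 = (-17 + √(H + 7))*5 = (-17 + √(7 + H))*5 = -85 + 5*√(7 + H))
f(D(16, -29)) + T(1774) = -803 + (-85 + 5*√(7 + 1774)) = -803 + (-85 + 5*√1781) = -888 + 5*√1781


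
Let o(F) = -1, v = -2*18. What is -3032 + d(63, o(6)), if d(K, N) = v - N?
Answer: -3067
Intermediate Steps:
v = -36
d(K, N) = -36 - N
-3032 + d(63, o(6)) = -3032 + (-36 - 1*(-1)) = -3032 + (-36 + 1) = -3032 - 35 = -3067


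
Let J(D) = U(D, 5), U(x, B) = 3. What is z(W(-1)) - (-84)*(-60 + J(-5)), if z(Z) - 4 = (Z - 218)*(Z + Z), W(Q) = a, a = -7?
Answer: -1634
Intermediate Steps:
J(D) = 3
W(Q) = -7
z(Z) = 4 + 2*Z*(-218 + Z) (z(Z) = 4 + (Z - 218)*(Z + Z) = 4 + (-218 + Z)*(2*Z) = 4 + 2*Z*(-218 + Z))
z(W(-1)) - (-84)*(-60 + J(-5)) = (4 - 436*(-7) + 2*(-7)²) - (-84)*(-60 + 3) = (4 + 3052 + 2*49) - (-84)*(-57) = (4 + 3052 + 98) - 1*4788 = 3154 - 4788 = -1634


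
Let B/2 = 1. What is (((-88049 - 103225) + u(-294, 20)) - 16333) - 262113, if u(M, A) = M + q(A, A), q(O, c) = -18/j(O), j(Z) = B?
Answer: -470023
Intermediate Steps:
B = 2 (B = 2*1 = 2)
j(Z) = 2
q(O, c) = -9 (q(O, c) = -18/2 = -18*1/2 = -9)
u(M, A) = -9 + M (u(M, A) = M - 9 = -9 + M)
(((-88049 - 103225) + u(-294, 20)) - 16333) - 262113 = (((-88049 - 103225) + (-9 - 294)) - 16333) - 262113 = ((-191274 - 303) - 16333) - 262113 = (-191577 - 16333) - 262113 = -207910 - 262113 = -470023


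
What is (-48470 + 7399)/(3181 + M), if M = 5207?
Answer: -41071/8388 ≈ -4.8964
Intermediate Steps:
(-48470 + 7399)/(3181 + M) = (-48470 + 7399)/(3181 + 5207) = -41071/8388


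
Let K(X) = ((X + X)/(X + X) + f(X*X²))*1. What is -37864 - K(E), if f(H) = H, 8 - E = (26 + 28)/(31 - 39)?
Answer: -2628739/64 ≈ -41074.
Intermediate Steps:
E = 59/4 (E = 8 - (26 + 28)/(31 - 39) = 8 - 54/(-8) = 8 - 54*(-1)/8 = 8 - 1*(-27/4) = 8 + 27/4 = 59/4 ≈ 14.750)
K(X) = 1 + X³ (K(X) = ((X + X)/(X + X) + X*X²)*1 = ((2*X)/((2*X)) + X³)*1 = ((2*X)*(1/(2*X)) + X³)*1 = (1 + X³)*1 = 1 + X³)
-37864 - K(E) = -37864 - (1 + (59/4)³) = -37864 - (1 + 205379/64) = -37864 - 1*205443/64 = -37864 - 205443/64 = -2628739/64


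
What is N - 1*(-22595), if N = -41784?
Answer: -19189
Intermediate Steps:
N - 1*(-22595) = -41784 - 1*(-22595) = -41784 + 22595 = -19189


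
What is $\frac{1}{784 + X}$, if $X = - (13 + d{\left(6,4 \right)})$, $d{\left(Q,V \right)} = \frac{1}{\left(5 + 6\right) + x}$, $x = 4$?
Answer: $\frac{15}{11564} \approx 0.0012971$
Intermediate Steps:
$d{\left(Q,V \right)} = \frac{1}{15}$ ($d{\left(Q,V \right)} = \frac{1}{\left(5 + 6\right) + 4} = \frac{1}{11 + 4} = \frac{1}{15}$)
$X = - \frac{196}{15}$ ($X = - (13 + \frac{1}{15}) = \left(-1\right) \frac{196}{15} = - \frac{196}{15} \approx -13.067$)
$\frac{1}{784 + X} = \frac{1}{784 - \frac{196}{15}} = \frac{1}{\frac{11564}{15}} = \frac{15}{11564}$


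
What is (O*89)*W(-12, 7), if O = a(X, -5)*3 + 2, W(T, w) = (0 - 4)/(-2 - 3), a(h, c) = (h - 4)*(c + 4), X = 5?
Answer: -356/5 ≈ -71.200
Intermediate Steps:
a(h, c) = (-4 + h)*(4 + c)
W(T, w) = 4/5 (W(T, w) = -4/(-5) = -4*(-1/5) = 4/5)
O = -1 (O = (-16 - 4*(-5) + 4*5 - 5*5)*3 + 2 = (-16 + 20 + 20 - 25)*3 + 2 = -1*3 + 2 = -3 + 2 = -1)
(O*89)*W(-12, 7) = -1*89*(4/5) = -89*4/5 = -356/5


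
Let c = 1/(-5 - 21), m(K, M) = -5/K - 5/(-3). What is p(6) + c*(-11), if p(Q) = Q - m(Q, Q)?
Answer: 218/39 ≈ 5.5897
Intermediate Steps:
m(K, M) = 5/3 - 5/K (m(K, M) = -5/K - 5*(-1/3) = -5/K + 5/3 = 5/3 - 5/K)
p(Q) = -5/3 + Q + 5/Q (p(Q) = Q - (5/3 - 5/Q) = Q + (-5/3 + 5/Q) = -5/3 + Q + 5/Q)
c = -1/26 (c = 1/(-26) = -1/26 ≈ -0.038462)
p(6) + c*(-11) = (-5/3 + 6 + 5/6) - 1/26*(-11) = (-5/3 + 6 + 5*(1/6)) + 11/26 = (-5/3 + 6 + 5/6) + 11/26 = 31/6 + 11/26 = 218/39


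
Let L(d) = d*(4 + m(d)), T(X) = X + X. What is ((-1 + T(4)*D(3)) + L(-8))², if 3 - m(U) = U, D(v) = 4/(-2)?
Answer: 18769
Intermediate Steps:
T(X) = 2*X
D(v) = -2 (D(v) = 4*(-½) = -2)
m(U) = 3 - U
L(d) = d*(7 - d) (L(d) = d*(4 + (3 - d)) = d*(7 - d))
((-1 + T(4)*D(3)) + L(-8))² = ((-1 + (2*4)*(-2)) - 8*(7 - 1*(-8)))² = ((-1 + 8*(-2)) - 8*(7 + 8))² = ((-1 - 16) - 8*15)² = (-17 - 120)² = (-137)² = 18769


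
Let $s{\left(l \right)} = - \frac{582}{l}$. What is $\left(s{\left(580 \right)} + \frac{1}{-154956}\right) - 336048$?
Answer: $- \frac{7550557360003}{22468620} \approx -3.3605 \cdot 10^{5}$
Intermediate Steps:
$\left(s{\left(580 \right)} + \frac{1}{-154956}\right) - 336048 = \left(- \frac{582}{580} + \frac{1}{-154956}\right) - 336048 = \left(\left(-582\right) \frac{1}{580} - \frac{1}{154956}\right) - 336048 = \left(- \frac{291}{290} - \frac{1}{154956}\right) - 336048 = - \frac{22546243}{22468620} - 336048 = - \frac{7550557360003}{22468620}$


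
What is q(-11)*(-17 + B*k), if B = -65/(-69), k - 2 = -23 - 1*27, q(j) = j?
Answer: 15741/23 ≈ 684.39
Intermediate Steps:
k = -48 (k = 2 + (-23 - 1*27) = 2 + (-23 - 27) = 2 - 50 = -48)
B = 65/69 (B = -65*(-1/69) = 65/69 ≈ 0.94203)
q(-11)*(-17 + B*k) = -11*(-17 + (65/69)*(-48)) = -11*(-17 - 1040/23) = -11*(-1431/23) = 15741/23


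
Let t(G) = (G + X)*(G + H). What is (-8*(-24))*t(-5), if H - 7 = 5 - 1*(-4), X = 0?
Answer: -10560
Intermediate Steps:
H = 16 (H = 7 + (5 - 1*(-4)) = 7 + (5 + 4) = 7 + 9 = 16)
t(G) = G*(16 + G) (t(G) = (G + 0)*(G + 16) = G*(16 + G))
(-8*(-24))*t(-5) = (-8*(-24))*(-5*(16 - 5)) = 192*(-5*11) = 192*(-55) = -10560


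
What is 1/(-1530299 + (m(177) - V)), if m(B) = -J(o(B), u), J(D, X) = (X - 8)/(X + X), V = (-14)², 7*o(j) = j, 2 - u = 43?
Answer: -82/125500639 ≈ -6.5338e-7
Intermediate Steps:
u = -41 (u = 2 - 1*43 = 2 - 43 = -41)
o(j) = j/7
V = 196
J(D, X) = (-8 + X)/(2*X) (J(D, X) = (-8 + X)/((2*X)) = (-8 + X)*(1/(2*X)) = (-8 + X)/(2*X))
m(B) = -49/82 (m(B) = -(-8 - 41)/(2*(-41)) = -(-1)*(-49)/(2*41) = -1*49/82 = -49/82)
1/(-1530299 + (m(177) - V)) = 1/(-1530299 + (-49/82 - 1*196)) = 1/(-1530299 + (-49/82 - 196)) = 1/(-1530299 - 16121/82) = 1/(-125500639/82) = -82/125500639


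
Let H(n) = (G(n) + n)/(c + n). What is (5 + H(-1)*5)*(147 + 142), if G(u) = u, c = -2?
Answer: 7225/3 ≈ 2408.3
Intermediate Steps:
H(n) = 2*n/(-2 + n) (H(n) = (n + n)/(-2 + n) = (2*n)/(-2 + n) = 2*n/(-2 + n))
(5 + H(-1)*5)*(147 + 142) = (5 + (2*(-1)/(-2 - 1))*5)*(147 + 142) = (5 + (2*(-1)/(-3))*5)*289 = (5 + (2*(-1)*(-⅓))*5)*289 = (5 + (⅔)*5)*289 = (5 + 10/3)*289 = (25/3)*289 = 7225/3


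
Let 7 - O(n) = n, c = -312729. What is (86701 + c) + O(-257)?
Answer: -225764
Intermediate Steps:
O(n) = 7 - n
(86701 + c) + O(-257) = (86701 - 312729) + (7 - 1*(-257)) = -226028 + (7 + 257) = -226028 + 264 = -225764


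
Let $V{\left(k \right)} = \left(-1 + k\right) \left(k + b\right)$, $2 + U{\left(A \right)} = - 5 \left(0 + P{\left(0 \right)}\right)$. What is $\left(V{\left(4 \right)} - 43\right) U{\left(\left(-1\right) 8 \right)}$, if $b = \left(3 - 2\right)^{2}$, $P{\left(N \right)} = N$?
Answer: $56$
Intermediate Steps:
$b = 1$ ($b = 1^{2} = 1$)
$U{\left(A \right)} = -2$ ($U{\left(A \right)} = -2 - 5 \left(0 + 0\right) = -2 - 0 = -2 + 0 = -2$)
$V{\left(k \right)} = \left(1 + k\right) \left(-1 + k\right)$ ($V{\left(k \right)} = \left(-1 + k\right) \left(k + 1\right) = \left(-1 + k\right) \left(1 + k\right) = \left(1 + k\right) \left(-1 + k\right)$)
$\left(V{\left(4 \right)} - 43\right) U{\left(\left(-1\right) 8 \right)} = \left(\left(-1 + 4^{2}\right) - 43\right) \left(-2\right) = \left(\left(-1 + 16\right) - 43\right) \left(-2\right) = \left(15 - 43\right) \left(-2\right) = \left(-28\right) \left(-2\right) = 56$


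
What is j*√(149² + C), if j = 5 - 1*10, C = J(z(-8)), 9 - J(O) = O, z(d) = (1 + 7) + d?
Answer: -5*√22210 ≈ -745.15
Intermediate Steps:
z(d) = 8 + d
J(O) = 9 - O
C = 9 (C = 9 - (8 - 8) = 9 - 1*0 = 9 + 0 = 9)
j = -5 (j = 5 - 10 = -5)
j*√(149² + C) = -5*√(149² + 9) = -5*√(22201 + 9) = -5*√22210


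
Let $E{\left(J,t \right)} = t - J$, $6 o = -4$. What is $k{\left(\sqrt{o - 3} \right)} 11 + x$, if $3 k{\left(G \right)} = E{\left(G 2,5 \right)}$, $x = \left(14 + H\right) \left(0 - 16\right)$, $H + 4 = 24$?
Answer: $- \frac{1577}{3} - \frac{22 i \sqrt{33}}{9} \approx -525.67 - 14.042 i$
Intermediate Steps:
$H = 20$ ($H = -4 + 24 = 20$)
$o = - \frac{2}{3}$ ($o = \frac{1}{6} \left(-4\right) = - \frac{2}{3} \approx -0.66667$)
$x = -544$ ($x = \left(14 + 20\right) \left(0 - 16\right) = 34 \left(-16\right) = -544$)
$k{\left(G \right)} = \frac{5}{3} - \frac{2 G}{3}$ ($k{\left(G \right)} = \frac{5 - G 2}{3} = \frac{5 - 2 G}{3} = \frac{5}{3} - \frac{2 G}{3}$)
$k{\left(\sqrt{o - 3} \right)} 11 + x = \left(\frac{5}{3} - \frac{2 \sqrt{- \frac{2}{3} - 3}}{3}\right) 11 - 544 = \left(\frac{5}{3} - \frac{2 \sqrt{- \frac{11}{3}}}{3}\right) 11 - 544 = \left(\frac{5}{3} - \frac{2 \frac{i \sqrt{33}}{3}}{3}\right) 11 - 544 = \left(\frac{5}{3} - \frac{2 i \sqrt{33}}{9}\right) 11 - 544 = \left(\frac{55}{3} - \frac{22 i \sqrt{33}}{9}\right) - 544 = - \frac{1577}{3} - \frac{22 i \sqrt{33}}{9}$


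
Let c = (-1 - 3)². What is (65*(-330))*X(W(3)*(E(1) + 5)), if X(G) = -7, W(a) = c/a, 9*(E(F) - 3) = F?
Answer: 150150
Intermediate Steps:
E(F) = 3 + F/9
c = 16 (c = (-4)² = 16)
W(a) = 16/a
(65*(-330))*X(W(3)*(E(1) + 5)) = (65*(-330))*(-7) = -21450*(-7) = 150150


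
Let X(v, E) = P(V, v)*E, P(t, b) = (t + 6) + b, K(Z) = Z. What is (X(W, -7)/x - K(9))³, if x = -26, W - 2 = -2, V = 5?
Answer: -3869893/17576 ≈ -220.18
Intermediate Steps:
W = 0 (W = 2 - 2 = 0)
P(t, b) = 6 + b + t (P(t, b) = (6 + t) + b = 6 + b + t)
X(v, E) = E*(11 + v) (X(v, E) = (6 + v + 5)*E = (11 + v)*E = E*(11 + v))
(X(W, -7)/x - K(9))³ = (-7*(11 + 0)/(-26) - 1*9)³ = (-7*11*(-1/26) - 9)³ = (-77*(-1/26) - 9)³ = (77/26 - 9)³ = (-157/26)³ = -3869893/17576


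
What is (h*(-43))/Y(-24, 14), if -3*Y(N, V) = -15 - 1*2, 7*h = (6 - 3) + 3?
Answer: -774/119 ≈ -6.5042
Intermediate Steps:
h = 6/7 (h = ((6 - 3) + 3)/7 = (3 + 3)/7 = (⅐)*6 = 6/7 ≈ 0.85714)
Y(N, V) = 17/3 (Y(N, V) = -(-15 - 1*2)/3 = -(-15 - 2)/3 = -⅓*(-17) = 17/3)
(h*(-43))/Y(-24, 14) = ((6/7)*(-43))/(17/3) = -258/7*3/17 = -774/119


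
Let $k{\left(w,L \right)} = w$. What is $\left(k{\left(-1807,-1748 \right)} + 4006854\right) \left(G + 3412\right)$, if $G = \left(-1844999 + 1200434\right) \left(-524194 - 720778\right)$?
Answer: $3213911565143847824$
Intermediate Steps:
$G = 802465377180$ ($G = \left(-644565\right) \left(-1244972\right) = 802465377180$)
$\left(k{\left(-1807,-1748 \right)} + 4006854\right) \left(G + 3412\right) = \left(-1807 + 4006854\right) \left(802465377180 + 3412\right) = 4005047 \cdot 802465380592 = 3213911565143847824$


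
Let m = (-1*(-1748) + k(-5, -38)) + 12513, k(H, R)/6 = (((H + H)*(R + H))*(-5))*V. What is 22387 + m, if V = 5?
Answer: -27852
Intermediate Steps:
k(H, R) = -300*H*(H + R) (k(H, R) = 6*((((H + H)*(R + H))*(-5))*5) = 6*((((2*H)*(H + R))*(-5))*5) = 6*(((2*H*(H + R))*(-5))*5) = 6*(-10*H*(H + R)*5) = 6*(-50*H*(H + R)) = -300*H*(H + R))
m = -50239 (m = (-1*(-1748) - 300*(-5)*(-5 - 38)) + 12513 = (1748 - 300*(-5)*(-43)) + 12513 = (1748 - 64500) + 12513 = -62752 + 12513 = -50239)
22387 + m = 22387 - 50239 = -27852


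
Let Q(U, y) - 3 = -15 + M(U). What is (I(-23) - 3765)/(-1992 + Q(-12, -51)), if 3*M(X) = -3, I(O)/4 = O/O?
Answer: 3761/2005 ≈ 1.8758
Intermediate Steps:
I(O) = 4 (I(O) = 4*(O/O) = 4*1 = 4)
M(X) = -1 (M(X) = (⅓)*(-3) = -1)
Q(U, y) = -13 (Q(U, y) = 3 + (-15 - 1) = 3 - 16 = -13)
(I(-23) - 3765)/(-1992 + Q(-12, -51)) = (4 - 3765)/(-1992 - 13) = -3761/(-2005) = -3761*(-1/2005) = 3761/2005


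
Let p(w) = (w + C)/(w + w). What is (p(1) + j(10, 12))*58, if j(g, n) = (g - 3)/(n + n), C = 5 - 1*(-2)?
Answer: 2987/12 ≈ 248.92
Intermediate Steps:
C = 7 (C = 5 + 2 = 7)
p(w) = (7 + w)/(2*w) (p(w) = (w + 7)/(w + w) = (7 + w)/((2*w)) = (7 + w)*(1/(2*w)) = (7 + w)/(2*w))
j(g, n) = (-3 + g)/(2*n) (j(g, n) = (-3 + g)/((2*n)) = (-3 + g)*(1/(2*n)) = (-3 + g)/(2*n))
(p(1) + j(10, 12))*58 = ((1/2)*(7 + 1)/1 + (1/2)*(-3 + 10)/12)*58 = ((1/2)*1*8 + (1/2)*(1/12)*7)*58 = (4 + 7/24)*58 = (103/24)*58 = 2987/12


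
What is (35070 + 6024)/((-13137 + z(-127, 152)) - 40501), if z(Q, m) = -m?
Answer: -6849/8965 ≈ -0.76397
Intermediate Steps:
(35070 + 6024)/((-13137 + z(-127, 152)) - 40501) = (35070 + 6024)/((-13137 - 1*152) - 40501) = 41094/((-13137 - 152) - 40501) = 41094/(-13289 - 40501) = 41094/(-53790) = 41094*(-1/53790) = -6849/8965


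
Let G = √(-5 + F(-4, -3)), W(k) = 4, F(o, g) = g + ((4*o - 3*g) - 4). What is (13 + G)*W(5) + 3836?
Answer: 3888 + 4*I*√19 ≈ 3888.0 + 17.436*I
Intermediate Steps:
F(o, g) = -4 - 2*g + 4*o (F(o, g) = g + ((-3*g + 4*o) - 4) = g + (-4 - 3*g + 4*o) = -4 - 2*g + 4*o)
G = I*√19 (G = √(-5 + (-4 - 2*(-3) + 4*(-4))) = √(-5 + (-4 + 6 - 16)) = √(-5 - 14) = √(-19) = I*√19 ≈ 4.3589*I)
(13 + G)*W(5) + 3836 = (13 + I*√19)*4 + 3836 = (52 + 4*I*√19) + 3836 = 3888 + 4*I*√19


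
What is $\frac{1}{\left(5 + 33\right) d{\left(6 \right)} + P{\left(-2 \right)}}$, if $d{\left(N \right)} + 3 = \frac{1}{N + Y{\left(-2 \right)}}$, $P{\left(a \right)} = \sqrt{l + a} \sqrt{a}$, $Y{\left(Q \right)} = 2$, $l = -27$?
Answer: $- \frac{1748}{190041} + \frac{16 \sqrt{58}}{190041} \approx -0.0085568$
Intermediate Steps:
$P{\left(a \right)} = \sqrt{a} \sqrt{-27 + a}$ ($P{\left(a \right)} = \sqrt{-27 + a} \sqrt{a} = \sqrt{a} \sqrt{-27 + a}$)
$d{\left(N \right)} = -3 + \frac{1}{2 + N}$ ($d{\left(N \right)} = -3 + \frac{1}{N + 2} = -3 + \frac{1}{2 + N}$)
$\frac{1}{\left(5 + 33\right) d{\left(6 \right)} + P{\left(-2 \right)}} = \frac{1}{\left(5 + 33\right) \frac{-5 - 18}{2 + 6} + \sqrt{-2} \sqrt{-27 - 2}} = \frac{1}{38 \frac{-5 - 18}{8} + i \sqrt{2} \sqrt{-29}} = \frac{1}{38 \cdot \frac{1}{8} \left(-23\right) + i \sqrt{2} i \sqrt{29}} = \frac{1}{38 \left(- \frac{23}{8}\right) - \sqrt{58}} = \frac{1}{- \frac{437}{4} - \sqrt{58}}$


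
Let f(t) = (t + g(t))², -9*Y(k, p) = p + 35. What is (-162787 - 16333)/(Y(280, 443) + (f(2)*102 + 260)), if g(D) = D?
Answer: -161208/1655 ≈ -97.407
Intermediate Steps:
Y(k, p) = -35/9 - p/9 (Y(k, p) = -(p + 35)/9 = -(35 + p)/9 = -35/9 - p/9)
f(t) = 4*t² (f(t) = (t + t)² = (2*t)² = 4*t²)
(-162787 - 16333)/(Y(280, 443) + (f(2)*102 + 260)) = (-162787 - 16333)/((-35/9 - ⅑*443) + ((4*2²)*102 + 260)) = -179120/((-35/9 - 443/9) + ((4*4)*102 + 260)) = -179120/(-478/9 + (16*102 + 260)) = -179120/(-478/9 + (1632 + 260)) = -179120/(-478/9 + 1892) = -179120/16550/9 = -179120*9/16550 = -161208/1655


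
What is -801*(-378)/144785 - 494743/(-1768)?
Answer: 72166676759/255979880 ≈ 281.92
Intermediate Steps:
-801*(-378)/144785 - 494743/(-1768) = 302778*(1/144785) - 494743*(-1/1768) = 302778/144785 + 494743/1768 = 72166676759/255979880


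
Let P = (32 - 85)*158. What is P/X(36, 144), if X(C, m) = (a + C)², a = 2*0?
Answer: -4187/648 ≈ -6.4614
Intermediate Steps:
a = 0
X(C, m) = C² (X(C, m) = (0 + C)² = C²)
P = -8374 (P = -53*158 = -8374)
P/X(36, 144) = -8374/(36²) = -8374/1296 = -8374*1/1296 = -4187/648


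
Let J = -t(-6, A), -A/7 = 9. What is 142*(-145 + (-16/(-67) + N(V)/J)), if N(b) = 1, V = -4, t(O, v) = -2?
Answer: -1372501/67 ≈ -20485.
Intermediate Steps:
A = -63 (A = -7*9 = -63)
J = 2 (J = -1*(-2) = 2)
142*(-145 + (-16/(-67) + N(V)/J)) = 142*(-145 + (-16/(-67) + 1/2)) = 142*(-145 + (-16*(-1/67) + 1*(½))) = 142*(-145 + (16/67 + ½)) = 142*(-145 + 99/134) = 142*(-19331/134) = -1372501/67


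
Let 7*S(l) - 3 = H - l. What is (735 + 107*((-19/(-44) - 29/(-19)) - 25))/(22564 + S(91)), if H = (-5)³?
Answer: -10126767/131866460 ≈ -0.076796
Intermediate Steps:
H = -125
S(l) = -122/7 - l/7 (S(l) = 3/7 + (-125 - l)/7 = 3/7 + (-125/7 - l/7) = -122/7 - l/7)
(735 + 107*((-19/(-44) - 29/(-19)) - 25))/(22564 + S(91)) = (735 + 107*((-19/(-44) - 29/(-19)) - 25))/(22564 + (-122/7 - ⅐*91)) = (735 + 107*((-19*(-1/44) - 29*(-1/19)) - 25))/(22564 + (-122/7 - 13)) = (735 + 107*((19/44 + 29/19) - 25))/(22564 - 213/7) = (735 + 107*(1637/836 - 25))/(157735/7) = (735 + 107*(-19263/836))*(7/157735) = (735 - 2061141/836)*(7/157735) = -1446681/836*7/157735 = -10126767/131866460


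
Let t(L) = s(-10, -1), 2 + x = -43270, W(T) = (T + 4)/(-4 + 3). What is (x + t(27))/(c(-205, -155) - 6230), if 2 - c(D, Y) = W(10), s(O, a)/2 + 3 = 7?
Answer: 1664/239 ≈ 6.9623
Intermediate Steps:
W(T) = -4 - T (W(T) = (4 + T)/(-1) = (4 + T)*(-1) = -4 - T)
x = -43272 (x = -2 - 43270 = -43272)
s(O, a) = 8 (s(O, a) = -6 + 2*7 = -6 + 14 = 8)
t(L) = 8
c(D, Y) = 16 (c(D, Y) = 2 - (-4 - 1*10) = 2 - (-4 - 10) = 2 - 1*(-14) = 2 + 14 = 16)
(x + t(27))/(c(-205, -155) - 6230) = (-43272 + 8)/(16 - 6230) = -43264/(-6214) = -43264*(-1/6214) = 1664/239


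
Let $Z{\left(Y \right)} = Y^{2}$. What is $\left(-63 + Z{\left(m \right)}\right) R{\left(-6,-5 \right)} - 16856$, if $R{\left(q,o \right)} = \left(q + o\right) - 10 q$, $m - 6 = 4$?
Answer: $-15043$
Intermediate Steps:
$m = 10$ ($m = 6 + 4 = 10$)
$R{\left(q,o \right)} = o - 9 q$ ($R{\left(q,o \right)} = \left(o + q\right) - 10 q = o - 9 q$)
$\left(-63 + Z{\left(m \right)}\right) R{\left(-6,-5 \right)} - 16856 = \left(-63 + 10^{2}\right) \left(-5 - -54\right) - 16856 = \left(-63 + 100\right) \left(-5 + 54\right) - 16856 = 37 \cdot 49 - 16856 = 1813 - 16856 = -15043$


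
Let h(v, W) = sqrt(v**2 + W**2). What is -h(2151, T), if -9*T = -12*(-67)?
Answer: -sqrt(41713033)/3 ≈ -2152.9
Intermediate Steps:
T = -268/3 (T = -(-4)*(-67)/3 = -1/9*804 = -268/3 ≈ -89.333)
h(v, W) = sqrt(W**2 + v**2)
-h(2151, T) = -sqrt((-268/3)**2 + 2151**2) = -sqrt(71824/9 + 4626801) = -sqrt(41713033/9) = -sqrt(41713033)/3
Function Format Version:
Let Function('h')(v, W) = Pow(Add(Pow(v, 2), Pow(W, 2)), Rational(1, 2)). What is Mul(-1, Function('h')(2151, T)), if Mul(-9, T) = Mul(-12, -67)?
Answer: Mul(Rational(-1, 3), Pow(41713033, Rational(1, 2))) ≈ -2152.9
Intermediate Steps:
T = Rational(-268, 3) (T = Mul(Rational(-1, 9), Mul(-12, -67)) = Mul(Rational(-1, 9), 804) = Rational(-268, 3) ≈ -89.333)
Function('h')(v, W) = Pow(Add(Pow(W, 2), Pow(v, 2)), Rational(1, 2))
Mul(-1, Function('h')(2151, T)) = Mul(-1, Pow(Add(Pow(Rational(-268, 3), 2), Pow(2151, 2)), Rational(1, 2))) = Mul(-1, Pow(Add(Rational(71824, 9), 4626801), Rational(1, 2))) = Mul(-1, Pow(Rational(41713033, 9), Rational(1, 2))) = Mul(-1, Mul(Rational(1, 3), Pow(41713033, Rational(1, 2)))) = Mul(Rational(-1, 3), Pow(41713033, Rational(1, 2)))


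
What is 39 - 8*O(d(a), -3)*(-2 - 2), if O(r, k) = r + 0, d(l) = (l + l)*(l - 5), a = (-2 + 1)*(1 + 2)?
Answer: 1575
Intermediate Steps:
a = -3 (a = -1*3 = -3)
d(l) = 2*l*(-5 + l) (d(l) = (2*l)*(-5 + l) = 2*l*(-5 + l))
O(r, k) = r
39 - 8*O(d(a), -3)*(-2 - 2) = 39 - 8*2*(-3)*(-5 - 3)*(-2 - 2) = 39 - 8*2*(-3)*(-8)*(-4) = 39 - 384*(-4) = 39 - 8*(-192) = 39 + 1536 = 1575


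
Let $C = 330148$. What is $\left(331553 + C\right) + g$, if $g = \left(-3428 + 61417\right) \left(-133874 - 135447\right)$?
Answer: $-15616993768$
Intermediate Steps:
$g = -15617655469$ ($g = 57989 \left(-269321\right) = -15617655469$)
$\left(331553 + C\right) + g = \left(331553 + 330148\right) - 15617655469 = 661701 - 15617655469 = -15616993768$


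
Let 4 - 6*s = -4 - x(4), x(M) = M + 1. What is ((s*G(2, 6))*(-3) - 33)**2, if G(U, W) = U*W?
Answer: 12321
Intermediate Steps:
x(M) = 1 + M
s = 13/6 (s = 2/3 - (-4 - (1 + 4))/6 = 2/3 - (-4 - 1*5)/6 = 2/3 - (-4 - 5)/6 = 2/3 - 1/6*(-9) = 2/3 + 3/2 = 13/6 ≈ 2.1667)
((s*G(2, 6))*(-3) - 33)**2 = ((13*(2*6)/6)*(-3) - 33)**2 = (((13/6)*12)*(-3) - 33)**2 = (26*(-3) - 33)**2 = (-78 - 33)**2 = (-111)**2 = 12321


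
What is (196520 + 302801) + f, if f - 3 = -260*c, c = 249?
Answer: 434584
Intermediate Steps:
f = -64737 (f = 3 - 260*249 = 3 - 64740 = -64737)
(196520 + 302801) + f = (196520 + 302801) - 64737 = 499321 - 64737 = 434584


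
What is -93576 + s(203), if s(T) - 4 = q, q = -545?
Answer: -94117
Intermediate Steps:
s(T) = -541 (s(T) = 4 - 545 = -541)
-93576 + s(203) = -93576 - 541 = -94117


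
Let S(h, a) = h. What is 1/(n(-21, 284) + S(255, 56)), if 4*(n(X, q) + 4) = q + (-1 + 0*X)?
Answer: 4/1287 ≈ 0.0031080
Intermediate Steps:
n(X, q) = -17/4 + q/4 (n(X, q) = -4 + (q + (-1 + 0*X))/4 = -4 + (q + (-1 + 0))/4 = -4 + (q - 1)/4 = -4 + (-1 + q)/4 = -4 + (-¼ + q/4) = -17/4 + q/4)
1/(n(-21, 284) + S(255, 56)) = 1/((-17/4 + (¼)*284) + 255) = 1/((-17/4 + 71) + 255) = 1/(267/4 + 255) = 1/(1287/4) = 4/1287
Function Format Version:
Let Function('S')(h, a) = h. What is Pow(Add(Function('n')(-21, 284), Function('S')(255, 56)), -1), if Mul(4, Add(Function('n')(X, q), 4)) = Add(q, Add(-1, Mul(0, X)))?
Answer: Rational(4, 1287) ≈ 0.0031080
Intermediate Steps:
Function('n')(X, q) = Add(Rational(-17, 4), Mul(Rational(1, 4), q)) (Function('n')(X, q) = Add(-4, Mul(Rational(1, 4), Add(q, Add(-1, Mul(0, X))))) = Add(-4, Mul(Rational(1, 4), Add(q, Add(-1, 0)))) = Add(-4, Mul(Rational(1, 4), Add(q, -1))) = Add(-4, Mul(Rational(1, 4), Add(-1, q))) = Add(-4, Add(Rational(-1, 4), Mul(Rational(1, 4), q))) = Add(Rational(-17, 4), Mul(Rational(1, 4), q)))
Pow(Add(Function('n')(-21, 284), Function('S')(255, 56)), -1) = Pow(Add(Add(Rational(-17, 4), Mul(Rational(1, 4), 284)), 255), -1) = Pow(Add(Add(Rational(-17, 4), 71), 255), -1) = Pow(Add(Rational(267, 4), 255), -1) = Pow(Rational(1287, 4), -1) = Rational(4, 1287)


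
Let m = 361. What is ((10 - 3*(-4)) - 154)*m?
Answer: -47652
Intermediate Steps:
((10 - 3*(-4)) - 154)*m = ((10 - 3*(-4)) - 154)*361 = ((10 + 12) - 154)*361 = (22 - 154)*361 = -132*361 = -47652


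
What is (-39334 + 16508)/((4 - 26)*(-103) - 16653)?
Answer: 22826/14387 ≈ 1.5866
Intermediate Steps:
(-39334 + 16508)/((4 - 26)*(-103) - 16653) = -22826/(-22*(-103) - 16653) = -22826/(2266 - 16653) = -22826/(-14387) = -22826*(-1/14387) = 22826/14387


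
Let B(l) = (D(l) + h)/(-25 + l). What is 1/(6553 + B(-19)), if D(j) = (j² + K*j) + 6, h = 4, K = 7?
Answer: 22/144047 ≈ 0.00015273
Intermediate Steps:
D(j) = 6 + j² + 7*j (D(j) = (j² + 7*j) + 6 = 6 + j² + 7*j)
B(l) = (10 + l² + 7*l)/(-25 + l) (B(l) = ((6 + l² + 7*l) + 4)/(-25 + l) = (10 + l² + 7*l)/(-25 + l))
1/(6553 + B(-19)) = 1/(6553 + (10 + (-19)² + 7*(-19))/(-25 - 19)) = 1/(6553 + (10 + 361 - 133)/(-44)) = 1/(6553 - 1/44*238) = 1/(6553 - 119/22) = 1/(144047/22) = 22/144047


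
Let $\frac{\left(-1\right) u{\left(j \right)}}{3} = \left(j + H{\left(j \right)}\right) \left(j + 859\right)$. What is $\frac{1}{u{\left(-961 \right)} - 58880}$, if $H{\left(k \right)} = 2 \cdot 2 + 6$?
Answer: $- \frac{1}{349886} \approx -2.8581 \cdot 10^{-6}$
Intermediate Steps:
$H{\left(k \right)} = 10$ ($H{\left(k \right)} = 4 + 6 = 10$)
$u{\left(j \right)} = - 3 \left(10 + j\right) \left(859 + j\right)$ ($u{\left(j \right)} = - 3 \left(j + 10\right) \left(j + 859\right) = - 3 \left(10 + j\right) \left(859 + j\right)$)
$\frac{1}{u{\left(-961 \right)} - 58880} = \frac{1}{\left(-25770 - -2505327 - 3 \left(-961\right)^{2}\right) - 58880} = \frac{1}{\left(-25770 + 2505327 - 2770563\right) - 58880} = \frac{1}{-291006 - 58880} = \frac{1}{-349886} = - \frac{1}{349886}$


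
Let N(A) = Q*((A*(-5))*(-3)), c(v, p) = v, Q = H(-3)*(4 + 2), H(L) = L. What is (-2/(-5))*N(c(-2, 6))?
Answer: 216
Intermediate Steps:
Q = -18 (Q = -3*(4 + 2) = -3*6 = -18)
N(A) = -270*A (N(A) = -18*A*(-5)*(-3) = -18*(-5*A)*(-3) = -270*A)
(-2/(-5))*N(c(-2, 6)) = (-2/(-5))*(-270*(-2)) = -2*(-1/5)*540 = (2/5)*540 = 216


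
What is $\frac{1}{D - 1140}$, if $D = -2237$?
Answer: $- \frac{1}{3377} \approx -0.00029612$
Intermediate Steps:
$\frac{1}{D - 1140} = \frac{1}{-2237 - 1140} = \frac{1}{-3377} = - \frac{1}{3377}$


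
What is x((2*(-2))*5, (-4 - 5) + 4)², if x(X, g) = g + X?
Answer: 625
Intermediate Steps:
x(X, g) = X + g
x((2*(-2))*5, (-4 - 5) + 4)² = ((2*(-2))*5 + ((-4 - 5) + 4))² = (-4*5 + (-9 + 4))² = (-20 - 5)² = (-25)² = 625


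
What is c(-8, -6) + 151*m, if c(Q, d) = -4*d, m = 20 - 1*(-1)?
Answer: 3195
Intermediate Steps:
m = 21 (m = 20 + 1 = 21)
c(-8, -6) + 151*m = -4*(-6) + 151*21 = 24 + 3171 = 3195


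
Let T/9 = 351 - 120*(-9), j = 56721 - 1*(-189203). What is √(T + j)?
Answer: √258803 ≈ 508.73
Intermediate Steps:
j = 245924 (j = 56721 + 189203 = 245924)
T = 12879 (T = 9*(351 - 120*(-9)) = 9*(351 + 1080) = 9*1431 = 12879)
√(T + j) = √(12879 + 245924) = √258803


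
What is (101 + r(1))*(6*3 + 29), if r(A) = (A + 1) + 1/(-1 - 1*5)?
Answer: 28999/6 ≈ 4833.2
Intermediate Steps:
r(A) = 5/6 + A (r(A) = (1 + A) + 1/(-1 - 5) = (1 + A) + 1/(-6) = (1 + A) - 1/6 = 5/6 + A)
(101 + r(1))*(6*3 + 29) = (101 + (5/6 + 1))*(6*3 + 29) = (101 + 11/6)*(18 + 29) = (617/6)*47 = 28999/6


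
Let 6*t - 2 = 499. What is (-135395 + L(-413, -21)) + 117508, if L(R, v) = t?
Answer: -35607/2 ≈ -17804.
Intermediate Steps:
t = 167/2 (t = ⅓ + (⅙)*499 = ⅓ + 499/6 = 167/2 ≈ 83.500)
L(R, v) = 167/2
(-135395 + L(-413, -21)) + 117508 = (-135395 + 167/2) + 117508 = -270623/2 + 117508 = -35607/2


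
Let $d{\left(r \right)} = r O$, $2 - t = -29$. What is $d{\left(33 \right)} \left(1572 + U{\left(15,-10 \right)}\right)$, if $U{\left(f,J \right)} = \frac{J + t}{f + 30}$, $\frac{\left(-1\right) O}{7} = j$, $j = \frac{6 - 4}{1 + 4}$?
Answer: $- \frac{3632398}{25} \approx -1.453 \cdot 10^{5}$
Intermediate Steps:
$t = 31$ ($t = 2 - -29 = 2 + 29 = 31$)
$j = \frac{2}{5} \approx 0.4$
$O = - \frac{14}{5}$ ($O = \left(-7\right) \frac{2}{5} = - \frac{14}{5} \approx -2.8$)
$U{\left(f,J \right)} = \frac{31 + J}{30 + f}$ ($U{\left(f,J \right)} = \frac{J + 31}{f + 30} = \frac{31 + J}{30 + f}$)
$d{\left(r \right)} = - \frac{14 r}{5}$ ($d{\left(r \right)} = r \left(- \frac{14}{5}\right) = - \frac{14 r}{5}$)
$d{\left(33 \right)} \left(1572 + U{\left(15,-10 \right)}\right) = \left(- \frac{14}{5}\right) 33 \left(1572 + \frac{31 - 10}{30 + 15}\right) = - \frac{462 \left(1572 + \frac{1}{45} \cdot 21\right)}{5} = - \frac{462 \left(1572 + \frac{7}{15}\right)}{5} = \left(- \frac{462}{5}\right) \frac{23587}{15} = - \frac{3632398}{25}$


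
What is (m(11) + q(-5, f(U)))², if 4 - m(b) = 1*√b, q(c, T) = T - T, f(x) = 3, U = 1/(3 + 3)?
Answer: (4 - √11)² ≈ 0.46700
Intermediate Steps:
U = ⅙ (U = 1/6 = ⅙ ≈ 0.16667)
q(c, T) = 0
m(b) = 4 - √b
(m(11) + q(-5, f(U)))² = ((4 - √11) + 0)² = (4 - √11)²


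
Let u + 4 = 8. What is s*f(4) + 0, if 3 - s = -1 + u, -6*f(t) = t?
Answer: 0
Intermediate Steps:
u = 4 (u = -4 + 8 = 4)
f(t) = -t/6
s = 0 (s = 3 - (-1 + 4) = 3 - 1*3 = 3 - 3 = 0)
s*f(4) + 0 = 0*(-⅙*4) + 0 = 0*(-⅔) + 0 = 0 + 0 = 0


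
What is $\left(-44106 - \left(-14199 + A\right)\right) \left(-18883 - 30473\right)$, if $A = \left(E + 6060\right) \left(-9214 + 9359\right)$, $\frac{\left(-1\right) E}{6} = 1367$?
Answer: $-13853390148$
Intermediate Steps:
$E = -8202$ ($E = \left(-6\right) 1367 = -8202$)
$A = -310590$ ($A = \left(-8202 + 6060\right) \left(-9214 + 9359\right) = \left(-2142\right) 145 = -310590$)
$\left(-44106 - \left(-14199 + A\right)\right) \left(-18883 - 30473\right) = \left(-44106 + \left(14199 - -310590\right)\right) \left(-18883 - 30473\right) = \left(-44106 + \left(14199 + 310590\right)\right) \left(-49356\right) = \left(-44106 + 324789\right) \left(-49356\right) = 280683 \left(-49356\right) = -13853390148$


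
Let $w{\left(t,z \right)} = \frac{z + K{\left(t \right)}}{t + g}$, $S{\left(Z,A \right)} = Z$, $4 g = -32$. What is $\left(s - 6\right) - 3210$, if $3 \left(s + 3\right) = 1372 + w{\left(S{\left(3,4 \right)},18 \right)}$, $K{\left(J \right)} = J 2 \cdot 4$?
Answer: $- \frac{41467}{15} \approx -2764.5$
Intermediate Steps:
$K{\left(J \right)} = 8 J$ ($K{\left(J \right)} = 2 J 4 = 8 J$)
$g = -8$ ($g = \frac{1}{4} \left(-32\right) = -8$)
$w{\left(t,z \right)} = \frac{z + 8 t}{-8 + t}$ ($w{\left(t,z \right)} = \frac{z + 8 t}{t - 8} = \frac{z + 8 t}{-8 + t}$)
$s = \frac{6773}{15}$ ($s = -3 + \frac{1372 + \frac{18 + 8 \cdot 3}{-8 + 3}}{3} = -3 + \frac{1372 + \frac{18 + 24}{-5}}{3} = -3 + \frac{1372 - \frac{42}{5}}{3} = -3 + \frac{1}{3} \cdot \frac{6818}{5} = -3 + \frac{6818}{15} = \frac{6773}{15} \approx 451.53$)
$\left(s - 6\right) - 3210 = \left(\frac{6773}{15} - 6\right) - 3210 = \frac{6683}{15} - 3210 = - \frac{41467}{15}$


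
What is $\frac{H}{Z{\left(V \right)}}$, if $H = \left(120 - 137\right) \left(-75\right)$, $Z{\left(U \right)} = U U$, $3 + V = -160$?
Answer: $\frac{1275}{26569} \approx 0.047988$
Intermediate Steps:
$V = -163$ ($V = -3 - 160 = -163$)
$Z{\left(U \right)} = U^{2}$
$H = 1275$ ($H = \left(-17\right) \left(-75\right) = 1275$)
$\frac{H}{Z{\left(V \right)}} = \frac{1275}{\left(-163\right)^{2}} = \frac{1275}{26569}$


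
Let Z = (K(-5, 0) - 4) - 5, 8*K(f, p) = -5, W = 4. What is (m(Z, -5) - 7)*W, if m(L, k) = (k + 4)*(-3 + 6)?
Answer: -40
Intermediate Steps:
K(f, p) = -5/8 (K(f, p) = (⅛)*(-5) = -5/8)
Z = -77/8 (Z = (-5/8 - 4) - 5 = -37/8 - 5 = -77/8 ≈ -9.6250)
m(L, k) = 12 + 3*k (m(L, k) = (4 + k)*3 = 12 + 3*k)
(m(Z, -5) - 7)*W = ((12 + 3*(-5)) - 7)*4 = ((12 - 15) - 7)*4 = (-3 - 7)*4 = -10*4 = -40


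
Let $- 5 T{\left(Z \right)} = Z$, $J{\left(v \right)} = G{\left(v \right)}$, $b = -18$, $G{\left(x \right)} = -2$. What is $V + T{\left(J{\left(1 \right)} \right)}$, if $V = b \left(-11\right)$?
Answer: $\frac{992}{5} \approx 198.4$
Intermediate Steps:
$J{\left(v \right)} = -2$
$T{\left(Z \right)} = - \frac{Z}{5}$
$V = 198$ ($V = \left(-18\right) \left(-11\right) = 198$)
$V + T{\left(J{\left(1 \right)} \right)} = 198 - - \frac{2}{5} = 198 + \frac{2}{5} = \frac{992}{5}$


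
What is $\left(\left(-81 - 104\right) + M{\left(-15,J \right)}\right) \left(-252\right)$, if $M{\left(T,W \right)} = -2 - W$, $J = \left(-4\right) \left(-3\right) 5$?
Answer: $62244$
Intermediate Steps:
$J = 60$ ($J = 12 \cdot 5 = 60$)
$\left(\left(-81 - 104\right) + M{\left(-15,J \right)}\right) \left(-252\right) = \left(\left(-81 - 104\right) - 62\right) \left(-252\right) = \left(-185 - 62\right) \left(-252\right) = \left(-247\right) \left(-252\right) = 62244$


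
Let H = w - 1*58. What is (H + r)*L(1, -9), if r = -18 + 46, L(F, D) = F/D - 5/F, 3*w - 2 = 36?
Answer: 2392/27 ≈ 88.593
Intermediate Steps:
w = 38/3 (w = 2/3 + (1/3)*36 = 2/3 + 12 = 38/3 ≈ 12.667)
L(F, D) = -5/F + F/D
r = 28
H = -136/3 (H = 38/3 - 1*58 = 38/3 - 58 = -136/3 ≈ -45.333)
(H + r)*L(1, -9) = (-136/3 + 28)*(-5/1 + 1/(-9)) = -52*(-5*1 + 1*(-1/9))/3 = -52*(-5 - 1/9)/3 = -52/3*(-46/9) = 2392/27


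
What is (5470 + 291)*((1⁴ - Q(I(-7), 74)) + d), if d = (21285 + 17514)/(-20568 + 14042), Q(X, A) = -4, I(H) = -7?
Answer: -35539609/6526 ≈ -5445.9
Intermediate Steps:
d = -38799/6526 (d = 38799/(-6526) = 38799*(-1/6526) = -38799/6526 ≈ -5.9453)
(5470 + 291)*((1⁴ - Q(I(-7), 74)) + d) = (5470 + 291)*((1⁴ - 1*(-4)) - 38799/6526) = 5761*((1 + 4) - 38799/6526) = 5761*(5 - 38799/6526) = 5761*(-6169/6526) = -35539609/6526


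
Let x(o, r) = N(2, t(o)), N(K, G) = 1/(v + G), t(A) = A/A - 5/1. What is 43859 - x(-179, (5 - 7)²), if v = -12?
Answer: 701745/16 ≈ 43859.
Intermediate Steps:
t(A) = -4 (t(A) = 1 - 5*1 = 1 - 5 = -4)
N(K, G) = 1/(-12 + G)
x(o, r) = -1/16 (x(o, r) = 1/(-12 - 4) = 1/(-16) = -1/16)
43859 - x(-179, (5 - 7)²) = 43859 - 1*(-1/16) = 43859 + 1/16 = 701745/16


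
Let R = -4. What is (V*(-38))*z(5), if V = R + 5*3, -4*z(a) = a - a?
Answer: 0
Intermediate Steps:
z(a) = 0 (z(a) = -(a - a)/4 = -¼*0 = 0)
V = 11 (V = -4 + 5*3 = -4 + 15 = 11)
(V*(-38))*z(5) = (11*(-38))*0 = -418*0 = 0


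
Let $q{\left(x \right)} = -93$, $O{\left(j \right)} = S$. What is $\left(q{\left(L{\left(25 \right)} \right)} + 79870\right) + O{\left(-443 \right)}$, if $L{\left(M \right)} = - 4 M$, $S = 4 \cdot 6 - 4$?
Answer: $79797$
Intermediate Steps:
$S = 20$ ($S = 24 - 4 = 20$)
$O{\left(j \right)} = 20$
$\left(q{\left(L{\left(25 \right)} \right)} + 79870\right) + O{\left(-443 \right)} = \left(-93 + 79870\right) + 20 = 79777 + 20 = 79797$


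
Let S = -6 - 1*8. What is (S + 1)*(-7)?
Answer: 91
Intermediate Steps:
S = -14 (S = -6 - 8 = -14)
(S + 1)*(-7) = (-14 + 1)*(-7) = -13*(-7) = 91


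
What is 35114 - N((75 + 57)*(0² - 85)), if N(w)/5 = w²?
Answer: -629406886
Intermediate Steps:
N(w) = 5*w²
35114 - N((75 + 57)*(0² - 85)) = 35114 - 5*((75 + 57)*(0² - 85))² = 35114 - 5*(132*(0 - 85))² = 35114 - 5*(132*(-85))² = 35114 - 5*(-11220)² = 35114 - 5*125888400 = 35114 - 1*629442000 = 35114 - 629442000 = -629406886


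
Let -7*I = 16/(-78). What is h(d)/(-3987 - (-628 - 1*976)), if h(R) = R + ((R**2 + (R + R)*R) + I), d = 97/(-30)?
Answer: -768749/65055900 ≈ -0.011817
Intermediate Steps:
I = 8/273 (I = -16/(7*(-78)) = -16*(-1)/(7*78) = -1/7*(-8/39) = 8/273 ≈ 0.029304)
d = -97/30 (d = 97*(-1/30) = -97/30 ≈ -3.2333)
h(R) = 8/273 + R + 3*R**2 (h(R) = R + ((R**2 + (R + R)*R) + 8/273) = R + ((R**2 + (2*R)*R) + 8/273) = R + ((R**2 + 2*R**2) + 8/273) = R + (3*R**2 + 8/273) = R + (8/273 + 3*R**2) = 8/273 + R + 3*R**2)
h(d)/(-3987 - (-628 - 1*976)) = (8/273 - 97/30 + 3*(-97/30)**2)/(-3987 - (-628 - 1*976)) = (8/273 - 97/30 + 3*(9409/900))/(-3987 - (-628 - 976)) = (8/273 - 97/30 + 9409/300)/(-3987 - 1*(-1604)) = 768749/(27300*(-3987 + 1604)) = (768749/27300)/(-2383) = (768749/27300)*(-1/2383) = -768749/65055900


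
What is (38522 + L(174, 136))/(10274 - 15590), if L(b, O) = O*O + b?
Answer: -4766/443 ≈ -10.758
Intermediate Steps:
L(b, O) = b + O² (L(b, O) = O² + b = b + O²)
(38522 + L(174, 136))/(10274 - 15590) = (38522 + (174 + 136²))/(10274 - 15590) = (38522 + (174 + 18496))/(-5316) = (38522 + 18670)*(-1/5316) = 57192*(-1/5316) = -4766/443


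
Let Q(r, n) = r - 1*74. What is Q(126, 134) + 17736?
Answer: 17788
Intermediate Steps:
Q(r, n) = -74 + r (Q(r, n) = r - 74 = -74 + r)
Q(126, 134) + 17736 = (-74 + 126) + 17736 = 52 + 17736 = 17788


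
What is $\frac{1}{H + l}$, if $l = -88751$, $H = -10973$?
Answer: $- \frac{1}{99724} \approx -1.0028 \cdot 10^{-5}$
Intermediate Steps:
$\frac{1}{H + l} = \frac{1}{-10973 - 88751} = \frac{1}{-99724} = - \frac{1}{99724}$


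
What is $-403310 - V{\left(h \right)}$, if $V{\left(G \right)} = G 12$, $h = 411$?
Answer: $-408242$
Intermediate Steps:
$V{\left(G \right)} = 12 G$
$-403310 - V{\left(h \right)} = -403310 - 12 \cdot 411 = -403310 - 4932 = -408242$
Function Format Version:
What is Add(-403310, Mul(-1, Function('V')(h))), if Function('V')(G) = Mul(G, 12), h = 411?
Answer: -408242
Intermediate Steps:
Function('V')(G) = Mul(12, G)
Add(-403310, Mul(-1, Function('V')(h))) = Add(-403310, Mul(-1, Mul(12, 411))) = Add(-403310, Mul(-1, 4932)) = Add(-403310, -4932) = -408242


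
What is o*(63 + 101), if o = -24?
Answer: -3936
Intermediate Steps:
o*(63 + 101) = -24*(63 + 101) = -24*164 = -3936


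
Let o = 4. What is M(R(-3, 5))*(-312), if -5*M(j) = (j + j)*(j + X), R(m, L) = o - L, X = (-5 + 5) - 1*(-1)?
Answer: 0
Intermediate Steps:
X = 1 (X = 0 + 1 = 1)
R(m, L) = 4 - L
M(j) = -2*j*(1 + j)/5 (M(j) = -(j + j)*(j + 1)/5 = -2*j*(1 + j)/5)
M(R(-3, 5))*(-312) = -2*(4 - 1*5)*(1 + (4 - 1*5))/5*(-312) = -2*(4 - 5)*(1 + (4 - 5))/5*(-312) = -2/5*(-1)*(1 - 1)*(-312) = -2/5*(-1)*0*(-312) = 0*(-312) = 0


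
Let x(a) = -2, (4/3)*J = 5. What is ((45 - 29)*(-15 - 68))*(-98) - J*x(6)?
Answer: 260303/2 ≈ 1.3015e+5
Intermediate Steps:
J = 15/4 (J = (¾)*5 = 15/4 ≈ 3.7500)
((45 - 29)*(-15 - 68))*(-98) - J*x(6) = ((45 - 29)*(-15 - 68))*(-98) - 15*(-2)/4 = (16*(-83))*(-98) - 1*(-15/2) = -1328*(-98) + 15/2 = 130144 + 15/2 = 260303/2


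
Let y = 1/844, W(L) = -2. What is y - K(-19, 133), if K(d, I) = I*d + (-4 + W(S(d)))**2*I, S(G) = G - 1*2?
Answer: -1908283/844 ≈ -2261.0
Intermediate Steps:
S(G) = -2 + G (S(G) = G - 2 = -2 + G)
y = 1/844 ≈ 0.0011848
K(d, I) = 36*I + I*d (K(d, I) = I*d + (-4 - 2)**2*I = I*d + (-6)**2*I = I*d + 36*I = 36*I + I*d)
y - K(-19, 133) = 1/844 - 133*(36 - 19) = 1/844 - 133*17 = 1/844 - 1*2261 = 1/844 - 2261 = -1908283/844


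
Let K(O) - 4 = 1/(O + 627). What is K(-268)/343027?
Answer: 1437/123146693 ≈ 1.1669e-5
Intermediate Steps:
K(O) = 4 + 1/(627 + O) (K(O) = 4 + 1/(O + 627) = 4 + 1/(627 + O))
K(-268)/343027 = ((2509 + 4*(-268))/(627 - 268))/343027 = ((2509 - 1072)/359)*(1/343027) = ((1/359)*1437)*(1/343027) = (1437/359)*(1/343027) = 1437/123146693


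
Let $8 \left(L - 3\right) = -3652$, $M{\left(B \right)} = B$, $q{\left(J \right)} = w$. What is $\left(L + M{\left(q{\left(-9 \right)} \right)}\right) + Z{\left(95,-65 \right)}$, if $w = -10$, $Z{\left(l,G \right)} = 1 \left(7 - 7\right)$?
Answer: $- \frac{927}{2} \approx -463.5$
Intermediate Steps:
$Z{\left(l,G \right)} = 0$ ($Z{\left(l,G \right)} = 1 \cdot 0 = 0$)
$q{\left(J \right)} = -10$
$L = - \frac{907}{2}$ ($L = 3 + \frac{1}{8} \left(-3652\right) = 3 - \frac{913}{2} = - \frac{907}{2} \approx -453.5$)
$\left(L + M{\left(q{\left(-9 \right)} \right)}\right) + Z{\left(95,-65 \right)} = \left(- \frac{907}{2} - 10\right) + 0 = - \frac{927}{2} + 0 = - \frac{927}{2}$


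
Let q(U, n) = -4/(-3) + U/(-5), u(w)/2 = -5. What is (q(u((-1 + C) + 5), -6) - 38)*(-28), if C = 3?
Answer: 2912/3 ≈ 970.67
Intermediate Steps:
u(w) = -10 (u(w) = 2*(-5) = -10)
q(U, n) = 4/3 - U/5 (q(U, n) = -4*(-1/3) + U*(-1/5) = 4/3 - U/5)
(q(u((-1 + C) + 5), -6) - 38)*(-28) = ((4/3 - 1/5*(-10)) - 38)*(-28) = ((4/3 + 2) - 38)*(-28) = (10/3 - 38)*(-28) = -104/3*(-28) = 2912/3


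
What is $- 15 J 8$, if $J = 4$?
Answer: $-480$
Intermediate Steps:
$- 15 J 8 = \left(-15\right) 4 \cdot 8 = \left(-60\right) 8 = -480$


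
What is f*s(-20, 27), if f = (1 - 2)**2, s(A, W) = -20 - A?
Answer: 0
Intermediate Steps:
f = 1 (f = (-1)**2 = 1)
f*s(-20, 27) = 1*(-20 - 1*(-20)) = 1*(-20 + 20) = 1*0 = 0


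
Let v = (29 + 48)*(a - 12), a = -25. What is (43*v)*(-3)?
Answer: 367521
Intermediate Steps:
v = -2849 (v = (29 + 48)*(-25 - 12) = 77*(-37) = -2849)
(43*v)*(-3) = (43*(-2849))*(-3) = -122507*(-3) = 367521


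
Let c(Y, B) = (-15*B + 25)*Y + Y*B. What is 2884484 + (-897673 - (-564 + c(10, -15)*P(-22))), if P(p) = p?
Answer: 2039075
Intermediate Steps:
c(Y, B) = B*Y + Y*(25 - 15*B) (c(Y, B) = (25 - 15*B)*Y + B*Y = Y*(25 - 15*B) + B*Y = B*Y + Y*(25 - 15*B))
2884484 + (-897673 - (-564 + c(10, -15)*P(-22))) = 2884484 + (-897673 - (-564 + (10*(25 - 14*(-15)))*(-22))) = 2884484 + (-897673 - (-564 + (10*(25 + 210))*(-22))) = 2884484 + (-897673 - (-564 + (10*235)*(-22))) = 2884484 + (-897673 - (-564 + 2350*(-22))) = 2884484 + (-897673 - (-564 - 51700)) = 2884484 + (-897673 - 1*(-52264)) = 2884484 + (-897673 + 52264) = 2884484 - 845409 = 2039075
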